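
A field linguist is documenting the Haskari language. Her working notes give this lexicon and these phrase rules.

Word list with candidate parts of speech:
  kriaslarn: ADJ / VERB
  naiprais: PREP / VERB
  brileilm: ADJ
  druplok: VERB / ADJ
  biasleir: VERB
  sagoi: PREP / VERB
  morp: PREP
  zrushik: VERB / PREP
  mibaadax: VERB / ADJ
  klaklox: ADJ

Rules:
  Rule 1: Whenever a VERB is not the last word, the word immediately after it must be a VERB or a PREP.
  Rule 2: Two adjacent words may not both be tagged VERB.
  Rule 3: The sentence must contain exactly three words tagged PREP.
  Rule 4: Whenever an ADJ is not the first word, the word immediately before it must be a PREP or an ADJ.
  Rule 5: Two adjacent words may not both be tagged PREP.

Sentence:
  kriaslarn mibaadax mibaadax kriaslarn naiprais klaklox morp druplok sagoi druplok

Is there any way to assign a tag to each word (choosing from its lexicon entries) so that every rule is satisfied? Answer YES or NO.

YES

Candidates per position — 1:kriaslarn {ADJ,VERB}; 2:mibaadax {VERB,ADJ}; 3:mibaadax {VERB,ADJ}; 4:kriaslarn {ADJ,VERB}; 5:naiprais {PREP,VERB}; 6:klaklox {ADJ}; 7:morp {PREP}; 8:druplok {VERB,ADJ}; 9:sagoi {PREP,VERB}; 10:druplok {VERB,ADJ}.
One satisfying assignment: ADJ ADJ ADJ VERB PREP ADJ PREP VERB PREP VERB.
Check: rule 1 ✓; rule 2 ✓; rule 3 ✓; rule 4 ✓; rule 5 ✓.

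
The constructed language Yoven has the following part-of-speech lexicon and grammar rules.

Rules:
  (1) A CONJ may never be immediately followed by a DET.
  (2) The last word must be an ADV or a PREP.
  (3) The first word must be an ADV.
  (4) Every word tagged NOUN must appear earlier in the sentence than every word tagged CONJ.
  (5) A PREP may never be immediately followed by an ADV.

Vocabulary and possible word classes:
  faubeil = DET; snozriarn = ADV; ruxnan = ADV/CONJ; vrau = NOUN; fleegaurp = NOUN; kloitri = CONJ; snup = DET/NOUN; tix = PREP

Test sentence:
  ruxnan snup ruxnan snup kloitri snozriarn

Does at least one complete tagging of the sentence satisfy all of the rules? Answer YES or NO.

YES

Candidates per position — 1:ruxnan {ADV,CONJ}; 2:snup {DET,NOUN}; 3:ruxnan {ADV,CONJ}; 4:snup {DET,NOUN}; 5:kloitri {CONJ}; 6:snozriarn {ADV}.
One satisfying assignment: ADV DET ADV NOUN CONJ ADV.
Rule-by-rule: rule 1 ✓; rule 2 ✓; rule 3 ✓; rule 4 ✓; rule 5 ✓.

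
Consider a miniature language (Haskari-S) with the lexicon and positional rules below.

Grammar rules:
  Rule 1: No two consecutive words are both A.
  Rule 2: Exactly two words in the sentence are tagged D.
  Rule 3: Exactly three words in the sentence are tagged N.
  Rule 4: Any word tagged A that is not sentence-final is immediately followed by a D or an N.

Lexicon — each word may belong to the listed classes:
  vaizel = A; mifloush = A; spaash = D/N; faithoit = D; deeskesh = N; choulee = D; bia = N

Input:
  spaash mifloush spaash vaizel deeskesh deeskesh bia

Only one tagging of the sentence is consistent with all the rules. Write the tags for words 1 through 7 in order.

Candidates per position — 1:spaash {D,N}; 2:mifloush {A}; 3:spaash {D,N}; 4:vaizel {A}; 5:deeskesh {N}; 6:deeskesh {N}; 7:bia {N}.
At position 1, choosing N makes rule 2 impossible to satisfy; hence D.
At position 3, choosing N makes rule 2 impossible to satisfy; hence D.
The unique satisfying tagging is: D A D A N N N.
Check: rule 1 ✓; rule 2 ✓; rule 3 ✓; rule 4 ✓.

D A D A N N N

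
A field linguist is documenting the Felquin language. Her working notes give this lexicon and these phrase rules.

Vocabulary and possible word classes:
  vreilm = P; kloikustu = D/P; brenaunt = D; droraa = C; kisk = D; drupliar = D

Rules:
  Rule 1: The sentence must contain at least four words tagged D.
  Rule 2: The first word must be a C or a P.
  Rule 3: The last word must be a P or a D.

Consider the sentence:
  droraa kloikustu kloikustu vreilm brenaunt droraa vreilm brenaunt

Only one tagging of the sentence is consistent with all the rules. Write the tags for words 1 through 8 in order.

C D D P D C P D

Candidates per position — 1:droraa {C}; 2:kloikustu {D,P}; 3:kloikustu {D,P}; 4:vreilm {P}; 5:brenaunt {D}; 6:droraa {C}; 7:vreilm {P}; 8:brenaunt {D}.
At position 2, choosing P makes rule 1 impossible to satisfy; hence D.
At position 3, choosing P makes rule 1 impossible to satisfy; hence D.
The only consistent sequence is: C D D P D C P D.
Rule-by-rule: rule 1 satisfied; rule 2 satisfied; rule 3 satisfied.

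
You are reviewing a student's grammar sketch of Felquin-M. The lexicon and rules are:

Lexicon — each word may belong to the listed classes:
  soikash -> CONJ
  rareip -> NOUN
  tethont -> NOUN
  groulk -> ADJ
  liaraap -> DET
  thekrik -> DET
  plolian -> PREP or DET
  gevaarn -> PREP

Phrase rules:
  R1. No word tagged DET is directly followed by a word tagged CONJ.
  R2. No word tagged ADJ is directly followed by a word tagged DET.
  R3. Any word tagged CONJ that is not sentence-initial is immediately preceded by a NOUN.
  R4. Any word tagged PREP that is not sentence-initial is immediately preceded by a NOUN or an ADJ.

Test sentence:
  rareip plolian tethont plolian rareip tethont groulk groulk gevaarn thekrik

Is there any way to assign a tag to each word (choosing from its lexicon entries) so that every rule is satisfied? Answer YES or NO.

Candidates per position — 1:rareip {NOUN}; 2:plolian {PREP,DET}; 3:tethont {NOUN}; 4:plolian {PREP,DET}; 5:rareip {NOUN}; 6:tethont {NOUN}; 7:groulk {ADJ}; 8:groulk {ADJ}; 9:gevaarn {PREP}; 10:thekrik {DET}.
One satisfying assignment: NOUN DET NOUN PREP NOUN NOUN ADJ ADJ PREP DET.
Verifying each rule — rule 1 ✓; rule 2 ✓; rule 3 ✓; rule 4 ✓.

YES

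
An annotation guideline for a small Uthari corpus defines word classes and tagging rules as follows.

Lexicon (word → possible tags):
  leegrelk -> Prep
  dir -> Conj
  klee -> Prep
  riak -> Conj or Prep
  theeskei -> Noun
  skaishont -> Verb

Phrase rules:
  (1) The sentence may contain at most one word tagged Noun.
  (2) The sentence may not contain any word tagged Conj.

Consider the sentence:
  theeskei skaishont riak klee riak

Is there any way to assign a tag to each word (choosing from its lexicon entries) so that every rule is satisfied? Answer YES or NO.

Candidates per position — 1:theeskei {Noun}; 2:skaishont {Verb}; 3:riak {Conj,Prep}; 4:klee {Prep}; 5:riak {Conj,Prep}.
One satisfying assignment: Noun Verb Prep Prep Prep.
Rule-by-rule: rule 1 holds; rule 2 holds.

YES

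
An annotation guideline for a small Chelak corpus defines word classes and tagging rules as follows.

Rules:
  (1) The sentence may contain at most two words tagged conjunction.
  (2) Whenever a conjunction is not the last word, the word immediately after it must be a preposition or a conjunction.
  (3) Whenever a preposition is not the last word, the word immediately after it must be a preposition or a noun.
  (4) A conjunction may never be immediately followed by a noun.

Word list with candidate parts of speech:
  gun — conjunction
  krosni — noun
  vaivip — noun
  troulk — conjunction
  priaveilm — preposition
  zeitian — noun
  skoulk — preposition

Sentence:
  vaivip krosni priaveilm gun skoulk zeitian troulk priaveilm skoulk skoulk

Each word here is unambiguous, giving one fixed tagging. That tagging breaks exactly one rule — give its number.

Fixed tagging: noun noun preposition conjunction preposition noun conjunction preposition preposition preposition.
Rule check: R1 pass, R2 pass, R3 fail, R4 pass.
Only rule 3 fails.

3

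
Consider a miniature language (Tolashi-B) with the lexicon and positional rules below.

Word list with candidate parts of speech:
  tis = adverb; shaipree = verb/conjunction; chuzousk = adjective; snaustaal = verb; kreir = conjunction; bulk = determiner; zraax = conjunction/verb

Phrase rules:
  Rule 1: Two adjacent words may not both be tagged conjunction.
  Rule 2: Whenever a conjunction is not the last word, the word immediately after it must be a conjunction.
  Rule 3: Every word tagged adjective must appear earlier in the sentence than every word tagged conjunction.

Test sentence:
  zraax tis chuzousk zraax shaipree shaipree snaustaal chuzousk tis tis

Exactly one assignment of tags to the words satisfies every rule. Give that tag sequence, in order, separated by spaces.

Candidates per position — 1:zraax {conjunction,verb}; 2:tis {adverb}; 3:chuzousk {adjective}; 4:zraax {conjunction,verb}; 5:shaipree {verb,conjunction}; 6:shaipree {verb,conjunction}; 7:snaustaal {verb}; 8:chuzousk {adjective}; 9:tis {adverb}; 10:tis {adverb}.
If word 1 were conjunction, no tagging could satisfy rule 2; so word 1 is verb.
If word 4 were conjunction, no tagging could satisfy rule 2; so word 4 is verb.
If word 5 were conjunction, no tagging could satisfy rule 2; so word 5 is verb.
If word 6 were conjunction, no tagging could satisfy rule 2; so word 6 is verb.
So the tagging must be: verb adverb adjective verb verb verb verb adjective adverb adverb.
Verifying each rule — rule 1 ✓; rule 2 ✓; rule 3 ✓.

verb adverb adjective verb verb verb verb adjective adverb adverb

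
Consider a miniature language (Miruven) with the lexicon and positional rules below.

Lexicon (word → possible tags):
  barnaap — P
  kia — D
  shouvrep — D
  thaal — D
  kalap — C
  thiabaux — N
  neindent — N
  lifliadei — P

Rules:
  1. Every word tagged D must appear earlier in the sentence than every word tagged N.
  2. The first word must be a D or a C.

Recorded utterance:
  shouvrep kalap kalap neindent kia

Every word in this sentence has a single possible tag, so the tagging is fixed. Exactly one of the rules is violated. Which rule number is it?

1

Fixed tagging: D C C N D.
Rule check: R1 fails, R2 ok.
Only rule 1 fails.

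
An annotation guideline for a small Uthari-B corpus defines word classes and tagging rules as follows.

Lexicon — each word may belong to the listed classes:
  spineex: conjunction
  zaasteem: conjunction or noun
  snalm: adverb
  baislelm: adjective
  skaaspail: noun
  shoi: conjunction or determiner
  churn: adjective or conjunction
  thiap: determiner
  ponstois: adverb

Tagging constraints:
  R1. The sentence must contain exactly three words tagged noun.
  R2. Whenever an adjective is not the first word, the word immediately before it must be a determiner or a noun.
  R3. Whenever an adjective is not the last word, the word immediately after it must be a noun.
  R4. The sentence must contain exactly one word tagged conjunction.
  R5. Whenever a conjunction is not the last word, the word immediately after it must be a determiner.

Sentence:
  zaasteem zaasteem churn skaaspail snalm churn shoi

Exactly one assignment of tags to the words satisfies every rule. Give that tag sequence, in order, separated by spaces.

Candidates per position — 1:zaasteem {conjunction,noun}; 2:zaasteem {conjunction,noun}; 3:churn {adjective,conjunction}; 4:skaaspail {noun}; 5:snalm {adverb}; 6:churn {adjective,conjunction}; 7:shoi {conjunction,determiner}.
Position 1: conjunction is ruled out by rule 1; that leaves noun.
Position 2: conjunction is ruled out by rule 1; that leaves noun.
Position 3: conjunction is ruled out by rule 5; that leaves adjective.
Position 6: adjective is ruled out by rule 2; that leaves conjunction.
Position 7: conjunction is ruled out by rule 4; that leaves determiner.
The unique satisfying tagging is: noun noun adjective noun adverb conjunction determiner.
Rule-by-rule: rule 1 satisfied; rule 2 satisfied; rule 3 satisfied; rule 4 satisfied; rule 5 satisfied.

noun noun adjective noun adverb conjunction determiner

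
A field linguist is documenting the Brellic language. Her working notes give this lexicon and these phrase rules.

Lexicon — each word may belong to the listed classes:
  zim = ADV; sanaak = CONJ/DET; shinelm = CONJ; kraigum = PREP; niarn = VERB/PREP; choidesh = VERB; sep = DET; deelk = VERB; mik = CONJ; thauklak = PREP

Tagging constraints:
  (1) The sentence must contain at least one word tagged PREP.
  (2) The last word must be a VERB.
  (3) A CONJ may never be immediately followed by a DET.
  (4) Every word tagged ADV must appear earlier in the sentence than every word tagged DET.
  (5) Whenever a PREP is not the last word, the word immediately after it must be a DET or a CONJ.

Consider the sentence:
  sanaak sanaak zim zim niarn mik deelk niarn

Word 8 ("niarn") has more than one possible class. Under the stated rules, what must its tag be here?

Candidates per position — 1:sanaak {CONJ,DET}; 2:sanaak {CONJ,DET}; 3:zim {ADV}; 4:zim {ADV}; 5:niarn {VERB,PREP}; 6:mik {CONJ}; 7:deelk {VERB}; 8:niarn {VERB,PREP}.
If word 1 were DET, no tagging could satisfy rule 4; so word 1 is CONJ.
If word 2 were DET, no tagging could satisfy rule 3; so word 2 is CONJ.
If word 8 were PREP, no tagging could satisfy rule 2; so word 8 is VERB.
If word 5 were VERB, no tagging could satisfy rule 1; so word 5 is PREP.
So the tagging must be: CONJ CONJ ADV ADV PREP CONJ VERB VERB.
Checking: rule 1 ✓; rule 2 ✓; rule 3 ✓; rule 4 ✓; rule 5 ✓.

VERB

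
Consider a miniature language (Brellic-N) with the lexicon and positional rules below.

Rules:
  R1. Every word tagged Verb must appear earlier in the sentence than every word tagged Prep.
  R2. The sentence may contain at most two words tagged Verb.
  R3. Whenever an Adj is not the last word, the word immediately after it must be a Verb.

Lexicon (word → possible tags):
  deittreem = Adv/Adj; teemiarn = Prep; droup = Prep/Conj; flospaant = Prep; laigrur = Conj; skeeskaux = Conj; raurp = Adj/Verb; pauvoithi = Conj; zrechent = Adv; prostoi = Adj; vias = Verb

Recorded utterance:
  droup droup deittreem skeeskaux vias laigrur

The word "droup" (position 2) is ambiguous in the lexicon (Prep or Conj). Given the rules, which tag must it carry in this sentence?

Conj

Candidates per position — 1:droup {Prep,Conj}; 2:droup {Prep,Conj}; 3:deittreem {Adv,Adj}; 4:skeeskaux {Conj}; 5:vias {Verb}; 6:laigrur {Conj}.
If word 1 were Prep, no tagging could satisfy rule 1; so word 1 is Conj.
If word 2 were Prep, no tagging could satisfy rule 1; so word 2 is Conj.
If word 3 were Adj, no tagging could satisfy rule 3; so word 3 is Adv.
That leaves exactly one tagging: Conj Conj Adv Conj Verb Conj.
Verifying each rule — rule 1 holds; rule 2 holds; rule 3 holds.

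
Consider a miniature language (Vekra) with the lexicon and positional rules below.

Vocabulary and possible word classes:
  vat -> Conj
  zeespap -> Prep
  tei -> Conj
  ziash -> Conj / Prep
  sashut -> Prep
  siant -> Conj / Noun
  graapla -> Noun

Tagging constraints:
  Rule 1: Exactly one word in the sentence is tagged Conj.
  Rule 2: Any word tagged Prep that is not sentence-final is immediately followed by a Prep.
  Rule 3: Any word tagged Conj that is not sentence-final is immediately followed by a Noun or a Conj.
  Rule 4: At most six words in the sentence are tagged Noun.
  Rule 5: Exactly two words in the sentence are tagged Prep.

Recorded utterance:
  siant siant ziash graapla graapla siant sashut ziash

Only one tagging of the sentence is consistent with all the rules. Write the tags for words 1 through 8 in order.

Noun Noun Conj Noun Noun Noun Prep Prep

Candidates per position — 1:siant {Conj,Noun}; 2:siant {Conj,Noun}; 3:ziash {Conj,Prep}; 4:graapla {Noun}; 5:graapla {Noun}; 6:siant {Conj,Noun}; 7:sashut {Prep}; 8:ziash {Conj,Prep}.
If word 3 were Prep, no tagging could satisfy rule 2; so word 3 is Conj.
If word 6 were Conj, no tagging could satisfy rule 1; so word 6 is Noun.
If word 8 were Conj, no tagging could satisfy rule 1; so word 8 is Prep.
If word 1 were Conj, no tagging could satisfy rule 1; so word 1 is Noun.
If word 2 were Conj, no tagging could satisfy rule 1; so word 2 is Noun.
That leaves exactly one tagging: Noun Noun Conj Noun Noun Noun Prep Prep.
Verifying each rule — rule 1 satisfied; rule 2 satisfied; rule 3 satisfied; rule 4 satisfied; rule 5 satisfied.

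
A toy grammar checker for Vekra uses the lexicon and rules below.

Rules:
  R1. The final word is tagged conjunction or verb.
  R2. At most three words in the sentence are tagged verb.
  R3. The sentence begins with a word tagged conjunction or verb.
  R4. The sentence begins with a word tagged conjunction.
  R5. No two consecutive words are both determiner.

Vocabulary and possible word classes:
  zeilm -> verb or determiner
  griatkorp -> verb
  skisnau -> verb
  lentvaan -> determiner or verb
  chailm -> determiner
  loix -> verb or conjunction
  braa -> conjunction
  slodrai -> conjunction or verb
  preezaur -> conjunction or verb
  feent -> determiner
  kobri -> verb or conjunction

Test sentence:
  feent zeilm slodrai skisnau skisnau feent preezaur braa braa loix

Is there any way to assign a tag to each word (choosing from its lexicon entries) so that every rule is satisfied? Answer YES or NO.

NO

Candidates per position — 1:feent {determiner}; 2:zeilm {verb,determiner}; 3:slodrai {conjunction,verb}; 4:skisnau {verb}; 5:skisnau {verb}; 6:feent {determiner}; 7:preezaur {conjunction,verb}; 8:braa {conjunction}; 9:braa {conjunction}; 10:loix {verb,conjunction}.
Rule 3 cannot be satisfied by any choice of tags from the lexicon.
So there is no consistent tagging.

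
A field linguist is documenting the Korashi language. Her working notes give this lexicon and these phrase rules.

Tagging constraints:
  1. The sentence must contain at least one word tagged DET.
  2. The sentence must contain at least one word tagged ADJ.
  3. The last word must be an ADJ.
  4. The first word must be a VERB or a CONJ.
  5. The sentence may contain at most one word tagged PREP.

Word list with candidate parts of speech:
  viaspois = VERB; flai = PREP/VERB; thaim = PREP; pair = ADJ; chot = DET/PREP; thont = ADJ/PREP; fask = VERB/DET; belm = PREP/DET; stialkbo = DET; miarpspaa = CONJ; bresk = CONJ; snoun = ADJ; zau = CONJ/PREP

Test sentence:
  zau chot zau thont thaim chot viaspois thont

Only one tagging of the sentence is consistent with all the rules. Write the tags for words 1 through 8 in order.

Candidates per position — 1:zau {CONJ,PREP}; 2:chot {DET,PREP}; 3:zau {CONJ,PREP}; 4:thont {ADJ,PREP}; 5:thaim {PREP}; 6:chot {DET,PREP}; 7:viaspois {VERB}; 8:thont {ADJ,PREP}.
Position 1: PREP is ruled out by rule 4; that leaves CONJ.
Position 2: PREP is ruled out by rule 5; that leaves DET.
Position 3: PREP is ruled out by rule 5; that leaves CONJ.
Position 4: PREP is ruled out by rule 5; that leaves ADJ.
Position 6: PREP is ruled out by rule 5; that leaves DET.
Position 8: PREP is ruled out by rule 3; that leaves ADJ.
So the tagging must be: CONJ DET CONJ ADJ PREP DET VERB ADJ.
Verifying each rule — rule 1 ✓; rule 2 ✓; rule 3 ✓; rule 4 ✓; rule 5 ✓.

CONJ DET CONJ ADJ PREP DET VERB ADJ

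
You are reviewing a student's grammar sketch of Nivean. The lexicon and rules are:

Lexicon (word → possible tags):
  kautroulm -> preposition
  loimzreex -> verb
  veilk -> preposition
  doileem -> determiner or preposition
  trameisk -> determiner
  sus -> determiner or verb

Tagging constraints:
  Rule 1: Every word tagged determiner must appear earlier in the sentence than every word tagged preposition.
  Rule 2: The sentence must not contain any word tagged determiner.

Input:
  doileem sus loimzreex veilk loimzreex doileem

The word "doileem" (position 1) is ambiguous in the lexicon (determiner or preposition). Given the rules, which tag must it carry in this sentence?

preposition

Candidates per position — 1:doileem {determiner,preposition}; 2:sus {determiner,verb}; 3:loimzreex {verb}; 4:veilk {preposition}; 5:loimzreex {verb}; 6:doileem {determiner,preposition}.
If word 1 were determiner, no tagging could satisfy rule 2; so word 1 is preposition.
If word 2 were determiner, no tagging could satisfy rule 1; so word 2 is verb.
If word 6 were determiner, no tagging could satisfy rule 1; so word 6 is preposition.
The unique satisfying tagging is: preposition verb verb preposition verb preposition.
Checking: rule 1 ok; rule 2 ok.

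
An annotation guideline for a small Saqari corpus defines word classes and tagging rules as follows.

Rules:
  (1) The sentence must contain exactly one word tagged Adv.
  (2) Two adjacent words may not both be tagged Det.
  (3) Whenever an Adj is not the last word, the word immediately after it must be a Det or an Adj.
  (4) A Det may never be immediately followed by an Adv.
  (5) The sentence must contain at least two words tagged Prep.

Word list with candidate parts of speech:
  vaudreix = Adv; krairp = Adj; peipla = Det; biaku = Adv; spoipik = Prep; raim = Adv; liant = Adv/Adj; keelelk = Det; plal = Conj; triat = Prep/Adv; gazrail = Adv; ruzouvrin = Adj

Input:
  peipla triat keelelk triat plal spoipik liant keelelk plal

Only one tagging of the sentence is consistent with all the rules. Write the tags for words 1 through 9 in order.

Candidates per position — 1:peipla {Det}; 2:triat {Prep,Adv}; 3:keelelk {Det}; 4:triat {Prep,Adv}; 5:plal {Conj}; 6:spoipik {Prep}; 7:liant {Adv,Adj}; 8:keelelk {Det}; 9:plal {Conj}.
At position 2, choosing Adv makes rule 4 impossible to satisfy; hence Prep.
At position 4, choosing Adv makes rule 4 impossible to satisfy; hence Prep.
At position 7, choosing Adj makes rule 1 impossible to satisfy; hence Adv.
That leaves exactly one tagging: Det Prep Det Prep Conj Prep Adv Det Conj.
Verifying each rule — rule 1 satisfied; rule 2 satisfied; rule 3 satisfied; rule 4 satisfied; rule 5 satisfied.

Det Prep Det Prep Conj Prep Adv Det Conj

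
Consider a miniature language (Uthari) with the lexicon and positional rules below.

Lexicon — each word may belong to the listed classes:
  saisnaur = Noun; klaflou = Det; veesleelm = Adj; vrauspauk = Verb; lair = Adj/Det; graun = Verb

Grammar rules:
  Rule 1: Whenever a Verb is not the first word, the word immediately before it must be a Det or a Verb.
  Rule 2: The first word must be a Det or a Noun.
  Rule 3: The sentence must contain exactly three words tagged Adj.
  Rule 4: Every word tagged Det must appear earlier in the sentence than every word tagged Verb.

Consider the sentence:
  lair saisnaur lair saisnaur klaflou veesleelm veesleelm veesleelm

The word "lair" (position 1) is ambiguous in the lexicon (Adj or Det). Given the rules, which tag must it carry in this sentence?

Det

Candidates per position — 1:lair {Adj,Det}; 2:saisnaur {Noun}; 3:lair {Adj,Det}; 4:saisnaur {Noun}; 5:klaflou {Det}; 6:veesleelm {Adj}; 7:veesleelm {Adj}; 8:veesleelm {Adj}.
Word 1 cannot be Adj — rule 2 would then fail for every completion. It is Det.
Word 3 cannot be Adj — rule 3 would then fail for every completion. It is Det.
So the tagging must be: Det Noun Det Noun Det Adj Adj Adj.
Checking: rule 1 ✓; rule 2 ✓; rule 3 ✓; rule 4 ✓.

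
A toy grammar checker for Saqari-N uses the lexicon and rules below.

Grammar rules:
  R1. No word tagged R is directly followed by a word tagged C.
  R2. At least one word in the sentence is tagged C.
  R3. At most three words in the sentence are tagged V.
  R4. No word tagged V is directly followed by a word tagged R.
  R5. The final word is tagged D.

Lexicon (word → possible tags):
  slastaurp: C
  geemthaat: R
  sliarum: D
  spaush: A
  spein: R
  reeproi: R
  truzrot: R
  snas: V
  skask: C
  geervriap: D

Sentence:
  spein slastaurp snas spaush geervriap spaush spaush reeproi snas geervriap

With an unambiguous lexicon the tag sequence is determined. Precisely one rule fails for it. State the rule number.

1

Fixed tagging: R C V A D A A R V D.
Rule check: R1 fails, R2 ok, R3 ok, R4 ok, R5 ok.
Only rule 1 fails.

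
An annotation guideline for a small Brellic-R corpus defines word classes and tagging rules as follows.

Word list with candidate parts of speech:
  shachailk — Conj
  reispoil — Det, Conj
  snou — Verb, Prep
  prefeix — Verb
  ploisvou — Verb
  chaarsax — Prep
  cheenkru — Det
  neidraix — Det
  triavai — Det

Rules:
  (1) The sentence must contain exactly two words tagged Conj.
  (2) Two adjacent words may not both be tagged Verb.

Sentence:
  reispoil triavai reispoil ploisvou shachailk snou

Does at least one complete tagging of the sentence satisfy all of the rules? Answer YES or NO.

YES

Candidates per position — 1:reispoil {Det,Conj}; 2:triavai {Det}; 3:reispoil {Det,Conj}; 4:ploisvou {Verb}; 5:shachailk {Conj}; 6:snou {Verb,Prep}.
One satisfying assignment: Det Det Conj Verb Conj Prep.
Check: rule 1 satisfied; rule 2 satisfied.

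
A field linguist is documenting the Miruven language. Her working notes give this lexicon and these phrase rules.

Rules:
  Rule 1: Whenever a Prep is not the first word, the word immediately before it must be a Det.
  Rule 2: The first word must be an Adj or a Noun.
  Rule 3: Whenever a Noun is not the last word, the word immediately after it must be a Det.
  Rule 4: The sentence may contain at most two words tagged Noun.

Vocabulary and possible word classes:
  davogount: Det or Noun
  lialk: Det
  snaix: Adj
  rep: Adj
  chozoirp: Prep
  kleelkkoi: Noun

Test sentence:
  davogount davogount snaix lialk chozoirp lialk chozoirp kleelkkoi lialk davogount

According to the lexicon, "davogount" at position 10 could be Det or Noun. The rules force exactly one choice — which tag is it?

Det

Candidates per position — 1:davogount {Det,Noun}; 2:davogount {Det,Noun}; 3:snaix {Adj}; 4:lialk {Det}; 5:chozoirp {Prep}; 6:lialk {Det}; 7:chozoirp {Prep}; 8:kleelkkoi {Noun}; 9:lialk {Det}; 10:davogount {Det,Noun}.
At position 1, choosing Det makes rule 2 impossible to satisfy; hence Noun.
At position 2, choosing Noun makes rule 3 impossible to satisfy; hence Det.
At position 10, choosing Noun makes rule 4 impossible to satisfy; hence Det.
So the tagging must be: Noun Det Adj Det Prep Det Prep Noun Det Det.
Verifying each rule — rule 1 satisfied; rule 2 satisfied; rule 3 satisfied; rule 4 satisfied.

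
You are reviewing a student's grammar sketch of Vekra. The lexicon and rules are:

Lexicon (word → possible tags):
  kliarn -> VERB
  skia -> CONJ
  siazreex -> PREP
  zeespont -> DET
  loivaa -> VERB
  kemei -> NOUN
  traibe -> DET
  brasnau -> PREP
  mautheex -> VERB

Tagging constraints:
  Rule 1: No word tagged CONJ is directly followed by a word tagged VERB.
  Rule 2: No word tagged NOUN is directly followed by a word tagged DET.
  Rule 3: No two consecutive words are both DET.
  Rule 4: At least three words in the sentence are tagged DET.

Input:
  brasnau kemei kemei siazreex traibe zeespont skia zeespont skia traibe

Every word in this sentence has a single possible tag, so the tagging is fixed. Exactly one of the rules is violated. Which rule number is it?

3

Fixed tagging: PREP NOUN NOUN PREP DET DET CONJ DET CONJ DET.
Applying the rules: R1 holds, R2 holds, R3 violated, R4 holds.
Only rule 3 fails.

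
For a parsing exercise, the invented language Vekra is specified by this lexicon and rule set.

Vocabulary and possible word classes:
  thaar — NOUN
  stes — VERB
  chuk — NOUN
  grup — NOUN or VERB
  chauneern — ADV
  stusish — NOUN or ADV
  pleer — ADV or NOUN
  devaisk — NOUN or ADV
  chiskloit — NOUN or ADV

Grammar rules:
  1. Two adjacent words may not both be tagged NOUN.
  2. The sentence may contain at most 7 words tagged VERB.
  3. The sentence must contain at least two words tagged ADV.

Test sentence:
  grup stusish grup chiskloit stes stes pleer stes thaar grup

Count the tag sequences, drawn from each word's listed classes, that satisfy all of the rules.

11

Candidates per position — 1:grup {NOUN,VERB}; 2:stusish {NOUN,ADV}; 3:grup {NOUN,VERB}; 4:chiskloit {NOUN,ADV}; 5:stes {VERB}; 6:stes {VERB}; 7:pleer {ADV,NOUN}; 8:stes {VERB}; 9:thaar {NOUN}; 10:grup {NOUN,VERB}.
There are 64 candidate sequences in total.
Checking each against the rules leaves 11 sequences.
Count = 11.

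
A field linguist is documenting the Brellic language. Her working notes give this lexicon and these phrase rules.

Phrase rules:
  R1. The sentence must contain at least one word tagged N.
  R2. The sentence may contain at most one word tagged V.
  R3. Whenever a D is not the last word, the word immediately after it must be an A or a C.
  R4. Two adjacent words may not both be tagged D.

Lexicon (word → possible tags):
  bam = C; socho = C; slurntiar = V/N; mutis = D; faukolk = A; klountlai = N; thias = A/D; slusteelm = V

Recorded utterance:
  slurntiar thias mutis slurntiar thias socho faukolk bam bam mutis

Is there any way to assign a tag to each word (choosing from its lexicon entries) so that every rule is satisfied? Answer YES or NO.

Candidates per position — 1:slurntiar {V,N}; 2:thias {A,D}; 3:mutis {D}; 4:slurntiar {V,N}; 5:thias {A,D}; 6:socho {C}; 7:faukolk {A}; 8:bam {C}; 9:bam {C}; 10:mutis {D}.
Rule 3 cannot be satisfied by any choice of tags from the lexicon.
So there is no consistent tagging.

NO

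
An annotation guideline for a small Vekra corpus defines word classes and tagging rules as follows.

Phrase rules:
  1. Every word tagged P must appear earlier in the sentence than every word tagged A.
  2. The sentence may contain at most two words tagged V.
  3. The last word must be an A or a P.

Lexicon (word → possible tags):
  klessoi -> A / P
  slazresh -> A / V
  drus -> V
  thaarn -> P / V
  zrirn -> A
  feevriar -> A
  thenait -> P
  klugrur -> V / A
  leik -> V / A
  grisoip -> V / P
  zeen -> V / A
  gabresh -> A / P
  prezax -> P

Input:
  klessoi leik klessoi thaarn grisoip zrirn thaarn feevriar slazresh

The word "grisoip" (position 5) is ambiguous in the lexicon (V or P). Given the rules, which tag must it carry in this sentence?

P

Candidates per position — 1:klessoi {A,P}; 2:leik {V,A}; 3:klessoi {A,P}; 4:thaarn {P,V}; 5:grisoip {V,P}; 6:zrirn {A}; 7:thaarn {P,V}; 8:feevriar {A}; 9:slazresh {A,V}.
Word 7 cannot be P — rule 1 would then fail for every completion. It is V.
Word 9 cannot be V — rule 3 would then fail for every completion. It is A.
Position 5: the remaining choice is settled jointly with positions 1, 2, 3, 4 — only P at position 5 is part of a tagging that satisfies every rule.
The only consistent sequence is: P V P P P A V A A.
Rule-by-rule: rule 1 ok; rule 2 ok; rule 3 ok.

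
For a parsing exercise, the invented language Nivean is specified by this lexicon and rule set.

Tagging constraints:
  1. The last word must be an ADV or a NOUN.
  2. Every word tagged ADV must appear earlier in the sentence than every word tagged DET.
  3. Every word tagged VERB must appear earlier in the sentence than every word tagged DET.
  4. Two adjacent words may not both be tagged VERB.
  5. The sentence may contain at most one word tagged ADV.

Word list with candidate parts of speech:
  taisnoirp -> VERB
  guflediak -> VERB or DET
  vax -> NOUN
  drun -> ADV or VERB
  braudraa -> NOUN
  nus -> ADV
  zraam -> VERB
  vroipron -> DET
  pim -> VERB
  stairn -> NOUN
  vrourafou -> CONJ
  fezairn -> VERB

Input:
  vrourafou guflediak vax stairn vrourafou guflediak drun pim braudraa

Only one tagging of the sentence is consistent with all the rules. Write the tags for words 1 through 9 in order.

Candidates per position — 1:vrourafou {CONJ}; 2:guflediak {VERB,DET}; 3:vax {NOUN}; 4:stairn {NOUN}; 5:vrourafou {CONJ}; 6:guflediak {VERB,DET}; 7:drun {ADV,VERB}; 8:pim {VERB}; 9:braudraa {NOUN}.
Position 2: DET is ruled out by rule 3; that leaves VERB.
Position 6: DET is ruled out by rule 3; that leaves VERB.
Position 7: VERB is ruled out by rule 4; that leaves ADV.
So the tagging must be: CONJ VERB NOUN NOUN CONJ VERB ADV VERB NOUN.
Check: rule 1 ✓; rule 2 ✓; rule 3 ✓; rule 4 ✓; rule 5 ✓.

CONJ VERB NOUN NOUN CONJ VERB ADV VERB NOUN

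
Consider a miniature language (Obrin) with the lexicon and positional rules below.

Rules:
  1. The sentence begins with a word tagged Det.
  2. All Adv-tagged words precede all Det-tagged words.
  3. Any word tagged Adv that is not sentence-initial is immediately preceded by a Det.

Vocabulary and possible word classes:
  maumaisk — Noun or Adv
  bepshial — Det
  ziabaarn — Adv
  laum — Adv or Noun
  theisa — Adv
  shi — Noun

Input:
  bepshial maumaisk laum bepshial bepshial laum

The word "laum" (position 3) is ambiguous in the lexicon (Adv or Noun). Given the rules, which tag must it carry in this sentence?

Candidates per position — 1:bepshial {Det}; 2:maumaisk {Noun,Adv}; 3:laum {Adv,Noun}; 4:bepshial {Det}; 5:bepshial {Det}; 6:laum {Adv,Noun}.
Position 2: Adv is ruled out by rule 2; that leaves Noun.
Position 3: Adv is ruled out by rule 2; that leaves Noun.
Position 6: Adv is ruled out by rule 2; that leaves Noun.
The unique satisfying tagging is: Det Noun Noun Det Det Noun.
Rule-by-rule: rule 1 ✓; rule 2 ✓; rule 3 ✓.

Noun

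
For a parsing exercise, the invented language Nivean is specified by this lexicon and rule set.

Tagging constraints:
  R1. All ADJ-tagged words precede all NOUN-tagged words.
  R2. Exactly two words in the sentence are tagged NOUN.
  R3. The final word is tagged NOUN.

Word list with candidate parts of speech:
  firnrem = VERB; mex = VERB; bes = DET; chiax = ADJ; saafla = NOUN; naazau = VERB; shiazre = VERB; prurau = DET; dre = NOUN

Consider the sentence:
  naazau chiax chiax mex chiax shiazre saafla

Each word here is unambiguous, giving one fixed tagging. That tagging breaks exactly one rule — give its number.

Fixed tagging: VERB ADJ ADJ VERB ADJ VERB NOUN.
Rule check: R1 ok, R2 fails, R3 ok.
Only rule 2 fails.

2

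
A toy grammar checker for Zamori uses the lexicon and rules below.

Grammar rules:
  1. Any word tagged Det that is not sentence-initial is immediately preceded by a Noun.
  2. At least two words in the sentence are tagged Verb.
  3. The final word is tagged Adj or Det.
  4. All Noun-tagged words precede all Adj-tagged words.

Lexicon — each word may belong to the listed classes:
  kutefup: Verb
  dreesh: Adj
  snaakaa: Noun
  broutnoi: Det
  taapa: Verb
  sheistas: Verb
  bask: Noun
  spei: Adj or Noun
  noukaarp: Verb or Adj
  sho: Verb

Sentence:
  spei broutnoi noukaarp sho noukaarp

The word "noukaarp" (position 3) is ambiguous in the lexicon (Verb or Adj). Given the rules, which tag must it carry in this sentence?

Candidates per position — 1:spei {Adj,Noun}; 2:broutnoi {Det}; 3:noukaarp {Verb,Adj}; 4:sho {Verb}; 5:noukaarp {Verb,Adj}.
If word 1 were Adj, no tagging could satisfy rule 1; so word 1 is Noun.
If word 5 were Verb, no tagging could satisfy rule 3; so word 5 is Adj.
If word 3 were Adj, no tagging could satisfy rule 2; so word 3 is Verb.
So the tagging must be: Noun Det Verb Verb Adj.
Verifying each rule — rule 1 ok; rule 2 ok; rule 3 ok; rule 4 ok.

Verb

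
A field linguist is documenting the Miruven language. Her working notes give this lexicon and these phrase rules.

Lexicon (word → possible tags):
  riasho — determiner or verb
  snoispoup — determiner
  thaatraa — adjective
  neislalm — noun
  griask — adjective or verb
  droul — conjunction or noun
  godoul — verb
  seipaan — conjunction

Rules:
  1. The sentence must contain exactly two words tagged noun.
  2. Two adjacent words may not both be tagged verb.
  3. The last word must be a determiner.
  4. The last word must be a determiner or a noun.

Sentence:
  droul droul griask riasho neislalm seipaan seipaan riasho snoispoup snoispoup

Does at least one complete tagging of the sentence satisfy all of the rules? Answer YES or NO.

Candidates per position — 1:droul {conjunction,noun}; 2:droul {conjunction,noun}; 3:griask {adjective,verb}; 4:riasho {determiner,verb}; 5:neislalm {noun}; 6:seipaan {conjunction}; 7:seipaan {conjunction}; 8:riasho {determiner,verb}; 9:snoispoup {determiner}; 10:snoispoup {determiner}.
One satisfying assignment: conjunction noun adjective verb noun conjunction conjunction verb determiner determiner.
Verifying each rule — rule 1 satisfied; rule 2 satisfied; rule 3 satisfied; rule 4 satisfied.

YES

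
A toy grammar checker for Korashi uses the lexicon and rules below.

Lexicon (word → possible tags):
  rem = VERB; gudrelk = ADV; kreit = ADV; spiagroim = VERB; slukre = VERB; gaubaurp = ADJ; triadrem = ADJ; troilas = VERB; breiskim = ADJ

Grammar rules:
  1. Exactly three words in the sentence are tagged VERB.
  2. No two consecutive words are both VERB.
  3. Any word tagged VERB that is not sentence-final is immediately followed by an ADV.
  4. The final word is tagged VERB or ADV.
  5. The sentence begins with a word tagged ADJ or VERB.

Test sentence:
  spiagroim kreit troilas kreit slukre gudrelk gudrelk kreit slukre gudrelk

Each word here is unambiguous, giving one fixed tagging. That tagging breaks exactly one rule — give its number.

1

Fixed tagging: VERB ADV VERB ADV VERB ADV ADV ADV VERB ADV.
Applying the rules: R1 fail, R2 pass, R3 pass, R4 pass, R5 pass.
Only rule 1 fails.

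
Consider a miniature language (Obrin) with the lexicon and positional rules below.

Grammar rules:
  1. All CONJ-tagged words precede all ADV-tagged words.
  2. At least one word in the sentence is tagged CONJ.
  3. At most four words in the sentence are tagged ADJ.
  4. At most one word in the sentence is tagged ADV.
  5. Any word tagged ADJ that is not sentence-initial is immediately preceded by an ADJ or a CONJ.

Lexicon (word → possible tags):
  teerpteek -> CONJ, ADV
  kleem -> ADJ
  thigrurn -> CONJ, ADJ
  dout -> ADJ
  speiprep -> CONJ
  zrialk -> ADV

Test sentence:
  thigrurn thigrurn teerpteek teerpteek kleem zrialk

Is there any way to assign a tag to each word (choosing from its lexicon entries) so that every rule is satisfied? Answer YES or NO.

YES

Candidates per position — 1:thigrurn {CONJ,ADJ}; 2:thigrurn {CONJ,ADJ}; 3:teerpteek {CONJ,ADV}; 4:teerpteek {CONJ,ADV}; 5:kleem {ADJ}; 6:zrialk {ADV}.
One satisfying assignment: CONJ ADJ CONJ CONJ ADJ ADV.
Verifying each rule — rule 1 ✓; rule 2 ✓; rule 3 ✓; rule 4 ✓; rule 5 ✓.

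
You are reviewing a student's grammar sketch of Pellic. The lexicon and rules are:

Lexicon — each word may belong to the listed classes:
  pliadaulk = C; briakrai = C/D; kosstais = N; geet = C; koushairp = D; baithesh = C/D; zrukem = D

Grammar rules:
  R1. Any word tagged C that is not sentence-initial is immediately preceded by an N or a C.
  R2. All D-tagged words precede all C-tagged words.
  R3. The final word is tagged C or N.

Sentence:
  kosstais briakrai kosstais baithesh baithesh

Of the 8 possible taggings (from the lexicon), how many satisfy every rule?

Candidates per position — 1:kosstais {N}; 2:briakrai {C,D}; 3:kosstais {N}; 4:baithesh {C,D}; 5:baithesh {C,D}.
There are 8 candidate sequences in total.
The sequences that satisfy every rule: N C N C C; N D N C C.
Count = 2.

2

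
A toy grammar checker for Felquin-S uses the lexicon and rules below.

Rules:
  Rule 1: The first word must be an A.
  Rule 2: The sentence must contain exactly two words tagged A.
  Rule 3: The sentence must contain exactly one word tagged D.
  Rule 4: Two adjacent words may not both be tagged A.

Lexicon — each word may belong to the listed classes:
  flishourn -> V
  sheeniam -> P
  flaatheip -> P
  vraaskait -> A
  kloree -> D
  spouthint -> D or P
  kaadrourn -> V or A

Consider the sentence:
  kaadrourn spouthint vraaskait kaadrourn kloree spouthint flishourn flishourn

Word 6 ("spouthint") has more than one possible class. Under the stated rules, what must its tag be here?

P

Candidates per position — 1:kaadrourn {V,A}; 2:spouthint {D,P}; 3:vraaskait {A}; 4:kaadrourn {V,A}; 5:kloree {D}; 6:spouthint {D,P}; 7:flishourn {V}; 8:flishourn {V}.
Position 1: V is ruled out by rule 1; that leaves A.
Position 2: D is ruled out by rule 3; that leaves P.
Position 4: A is ruled out by rule 2; that leaves V.
Position 6: D is ruled out by rule 3; that leaves P.
So the tagging must be: A P A V D P V V.
Check: rule 1 ✓; rule 2 ✓; rule 3 ✓; rule 4 ✓.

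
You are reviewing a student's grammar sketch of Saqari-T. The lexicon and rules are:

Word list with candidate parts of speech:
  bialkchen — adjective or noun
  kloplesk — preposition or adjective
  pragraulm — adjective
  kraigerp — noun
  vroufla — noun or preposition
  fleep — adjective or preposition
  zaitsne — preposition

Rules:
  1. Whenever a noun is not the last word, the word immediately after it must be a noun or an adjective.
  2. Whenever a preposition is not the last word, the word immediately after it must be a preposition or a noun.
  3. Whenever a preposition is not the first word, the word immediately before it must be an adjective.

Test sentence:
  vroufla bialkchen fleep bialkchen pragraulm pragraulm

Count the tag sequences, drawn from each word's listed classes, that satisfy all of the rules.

Candidates per position — 1:vroufla {noun,preposition}; 2:bialkchen {adjective,noun}; 3:fleep {adjective,preposition}; 4:bialkchen {adjective,noun}; 5:pragraulm {adjective}; 6:pragraulm {adjective}.
There are 16 candidate sequences in total.
Checking each against the rules leaves 7 sequences.
Count = 7.

7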